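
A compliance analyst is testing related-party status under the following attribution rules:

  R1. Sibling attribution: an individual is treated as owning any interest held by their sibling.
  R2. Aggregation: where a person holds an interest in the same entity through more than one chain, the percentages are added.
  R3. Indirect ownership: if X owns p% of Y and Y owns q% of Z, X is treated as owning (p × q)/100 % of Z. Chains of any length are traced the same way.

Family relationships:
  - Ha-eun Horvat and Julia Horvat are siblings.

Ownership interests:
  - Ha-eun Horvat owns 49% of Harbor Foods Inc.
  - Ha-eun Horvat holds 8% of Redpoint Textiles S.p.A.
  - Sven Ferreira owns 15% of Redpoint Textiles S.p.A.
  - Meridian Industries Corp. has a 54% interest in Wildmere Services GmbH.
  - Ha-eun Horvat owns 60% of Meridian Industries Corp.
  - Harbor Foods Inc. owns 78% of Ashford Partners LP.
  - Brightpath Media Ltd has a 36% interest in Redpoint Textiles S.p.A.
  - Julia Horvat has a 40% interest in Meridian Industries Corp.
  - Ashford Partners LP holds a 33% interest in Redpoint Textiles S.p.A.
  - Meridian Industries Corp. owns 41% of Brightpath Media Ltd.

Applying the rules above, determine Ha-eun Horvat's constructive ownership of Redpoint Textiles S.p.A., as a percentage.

35.3726%

By sibling attribution (R1), Ha-eun Horvat is treated as also owning Julia Horvat's interest in Meridian Industries Corp, giving 60% + 40% = 100%.
Chain via Harbor Foods Inc. → Ashford Partners LP (R3): 49% × 78% × 33% = 12.6126% of Redpoint Textiles S.p.A.
Chain via Meridian Industries Corp. → Brightpath Media Ltd (R3): 100% × 41% × 36% = 14.76% of Redpoint Textiles S.p.A.
Direct interest in Redpoint Textiles S.p.A: 8%.
Aggregating (R2): 12.6126% + 14.76% + 8% = 35.3726%.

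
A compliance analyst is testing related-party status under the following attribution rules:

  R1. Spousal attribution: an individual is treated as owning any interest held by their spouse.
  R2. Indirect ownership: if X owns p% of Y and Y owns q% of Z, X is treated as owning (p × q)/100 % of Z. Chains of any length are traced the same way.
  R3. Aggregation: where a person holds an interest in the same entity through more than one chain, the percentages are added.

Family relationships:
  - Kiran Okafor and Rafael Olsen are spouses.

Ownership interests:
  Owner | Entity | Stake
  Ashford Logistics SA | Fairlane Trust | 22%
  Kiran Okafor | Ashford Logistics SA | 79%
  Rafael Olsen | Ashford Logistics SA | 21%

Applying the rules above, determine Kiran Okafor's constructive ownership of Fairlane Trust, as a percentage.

22%

By spousal attribution (R1), Kiran Okafor is treated as also owning Rafael Olsen's interest in Ashford Logistics SA, giving 79% + 21% = 100%.
Chain via Ashford Logistics SA (R2): 100% × 22% = 22% of Fairlane Trust.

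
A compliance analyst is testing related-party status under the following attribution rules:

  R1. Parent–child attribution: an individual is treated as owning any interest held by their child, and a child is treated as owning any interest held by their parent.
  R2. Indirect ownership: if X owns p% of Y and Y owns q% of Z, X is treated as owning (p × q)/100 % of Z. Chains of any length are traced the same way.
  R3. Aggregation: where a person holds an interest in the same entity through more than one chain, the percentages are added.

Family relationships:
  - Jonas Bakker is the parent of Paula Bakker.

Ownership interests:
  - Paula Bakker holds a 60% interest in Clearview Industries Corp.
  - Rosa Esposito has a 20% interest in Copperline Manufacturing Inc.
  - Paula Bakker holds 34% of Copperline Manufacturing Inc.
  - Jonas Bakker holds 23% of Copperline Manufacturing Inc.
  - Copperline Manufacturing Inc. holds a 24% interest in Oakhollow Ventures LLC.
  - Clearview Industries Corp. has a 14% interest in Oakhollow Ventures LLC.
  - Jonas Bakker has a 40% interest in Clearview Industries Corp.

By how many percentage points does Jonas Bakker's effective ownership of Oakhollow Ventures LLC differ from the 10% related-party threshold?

By parent–child attribution (R1), Jonas Bakker is treated as also owning Paula Bakker's interest in Clearview Industries Corp, giving 40% + 60% = 100%.
By parent–child attribution (R1), Jonas Bakker is treated as also owning Paula Bakker's interest in Copperline Manufacturing Inc, giving 23% + 34% = 57%.
Chain via Clearview Industries Corp. (R2): 100% × 14% = 14% of Oakhollow Ventures LLC.
Chain via Copperline Manufacturing Inc. (R2): 57% × 24% = 13.68% of Oakhollow Ventures LLC.
Aggregating (R3): 14% + 13.68% = 27.68%.
27.68% exceeds the 10% threshold by 17.68 percentage points.

17.68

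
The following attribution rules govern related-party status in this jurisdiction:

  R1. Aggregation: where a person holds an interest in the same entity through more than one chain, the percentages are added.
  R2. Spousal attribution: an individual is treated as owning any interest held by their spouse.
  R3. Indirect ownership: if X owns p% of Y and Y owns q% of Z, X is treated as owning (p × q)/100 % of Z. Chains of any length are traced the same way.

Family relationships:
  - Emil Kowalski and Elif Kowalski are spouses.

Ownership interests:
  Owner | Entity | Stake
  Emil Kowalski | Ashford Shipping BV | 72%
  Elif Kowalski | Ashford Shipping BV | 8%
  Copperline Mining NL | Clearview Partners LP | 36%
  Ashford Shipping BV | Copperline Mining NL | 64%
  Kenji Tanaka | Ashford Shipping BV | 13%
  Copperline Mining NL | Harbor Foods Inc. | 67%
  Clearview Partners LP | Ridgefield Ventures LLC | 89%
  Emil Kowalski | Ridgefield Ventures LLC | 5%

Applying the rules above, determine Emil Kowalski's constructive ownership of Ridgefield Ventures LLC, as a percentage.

21.40448%

By spousal attribution (R2), Emil Kowalski is treated as also owning Elif Kowalski's interest in Ashford Shipping BV, giving 72% + 8% = 80%.
Chain via Ashford Shipping BV → Copperline Mining NL → Clearview Partners LP (R3): 80% × 64% × 36% × 89% = 16.40448% of Ridgefield Ventures LLC.
Direct interest in Ridgefield Ventures LLC: 5%.
Aggregating (R1): 16.40448% + 5% = 21.40448%.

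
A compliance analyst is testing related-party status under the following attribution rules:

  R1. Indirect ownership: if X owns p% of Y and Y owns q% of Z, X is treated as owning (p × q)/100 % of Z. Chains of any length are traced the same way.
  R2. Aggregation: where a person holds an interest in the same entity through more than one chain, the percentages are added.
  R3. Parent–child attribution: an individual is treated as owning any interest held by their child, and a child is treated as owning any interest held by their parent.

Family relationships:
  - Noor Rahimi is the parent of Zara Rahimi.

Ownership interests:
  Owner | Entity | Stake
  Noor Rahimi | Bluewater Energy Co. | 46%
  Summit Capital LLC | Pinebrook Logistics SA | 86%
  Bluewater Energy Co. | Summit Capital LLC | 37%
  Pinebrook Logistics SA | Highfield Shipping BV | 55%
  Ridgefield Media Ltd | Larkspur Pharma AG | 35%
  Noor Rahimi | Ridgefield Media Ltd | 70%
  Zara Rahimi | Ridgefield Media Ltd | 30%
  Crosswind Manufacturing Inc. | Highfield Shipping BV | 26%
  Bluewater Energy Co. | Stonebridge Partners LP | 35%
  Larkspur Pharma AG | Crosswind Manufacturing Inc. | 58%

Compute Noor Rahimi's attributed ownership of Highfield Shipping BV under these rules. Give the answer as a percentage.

13.32846%

By parent–child attribution (R3), Noor Rahimi is treated as also owning Zara Rahimi's interest in Ridgefield Media Ltd, giving 70% + 30% = 100%.
Chain via Bluewater Energy Co. → Summit Capital LLC → Pinebrook Logistics SA (R1): 46% × 37% × 86% × 55% = 8.05046% of Highfield Shipping BV.
Chain via Ridgefield Media Ltd → Larkspur Pharma AG → Crosswind Manufacturing Inc. (R1): 100% × 35% × 58% × 26% = 5.278% of Highfield Shipping BV.
Aggregating (R2): 8.05046% + 5.278% = 13.32846%.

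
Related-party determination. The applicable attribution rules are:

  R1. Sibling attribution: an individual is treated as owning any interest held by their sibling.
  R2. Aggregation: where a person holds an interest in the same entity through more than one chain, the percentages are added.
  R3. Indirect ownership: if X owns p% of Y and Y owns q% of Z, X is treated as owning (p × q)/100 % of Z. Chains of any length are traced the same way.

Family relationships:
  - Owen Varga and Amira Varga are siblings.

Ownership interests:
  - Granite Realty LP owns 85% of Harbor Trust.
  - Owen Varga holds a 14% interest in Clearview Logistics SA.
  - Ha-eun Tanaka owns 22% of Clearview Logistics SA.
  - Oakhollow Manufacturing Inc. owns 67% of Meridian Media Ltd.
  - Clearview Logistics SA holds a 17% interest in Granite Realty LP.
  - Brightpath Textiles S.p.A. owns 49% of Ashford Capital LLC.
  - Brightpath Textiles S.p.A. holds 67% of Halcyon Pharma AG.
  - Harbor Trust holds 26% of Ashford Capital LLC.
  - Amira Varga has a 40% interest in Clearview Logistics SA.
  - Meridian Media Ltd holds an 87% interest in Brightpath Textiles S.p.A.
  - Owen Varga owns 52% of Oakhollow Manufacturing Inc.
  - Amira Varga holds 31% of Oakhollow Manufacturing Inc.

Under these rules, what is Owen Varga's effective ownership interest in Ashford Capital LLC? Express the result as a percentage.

By sibling attribution (R1), Owen Varga is treated as also owning Amira Varga's interest in Oakhollow Manufacturing Inc, giving 52% + 31% = 83%.
By sibling attribution (R1), Owen Varga is treated as also owning Amira Varga's interest in Clearview Logistics SA, giving 14% + 40% = 54%.
Chain via Oakhollow Manufacturing Inc. → Meridian Media Ltd → Brightpath Textiles S.p.A. (R3): 83% × 67% × 87% × 49% = 23.706543% of Ashford Capital LLC.
Chain via Clearview Logistics SA → Granite Realty LP → Harbor Trust (R3): 54% × 17% × 85% × 26% = 2.02878% of Ashford Capital LLC.
Aggregating (R2): 23.706543% + 2.02878% = 25.735323%.

25.735323%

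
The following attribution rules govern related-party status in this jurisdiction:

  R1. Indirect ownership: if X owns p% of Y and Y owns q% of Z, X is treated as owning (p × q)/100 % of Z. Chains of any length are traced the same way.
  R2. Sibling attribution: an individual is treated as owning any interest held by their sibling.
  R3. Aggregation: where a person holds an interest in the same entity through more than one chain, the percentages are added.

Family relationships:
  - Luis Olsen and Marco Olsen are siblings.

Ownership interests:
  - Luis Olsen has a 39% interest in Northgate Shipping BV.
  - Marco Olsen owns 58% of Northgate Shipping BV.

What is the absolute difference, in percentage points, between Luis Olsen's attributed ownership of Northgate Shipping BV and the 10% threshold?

87

By sibling attribution (R2), Luis Olsen is treated as also owning Marco Olsen's interest in Northgate Shipping BV, giving 39% + 58% = 97%.
Direct interest in Northgate Shipping BV: 97%.
97% exceeds the 10% threshold by 87 percentage points.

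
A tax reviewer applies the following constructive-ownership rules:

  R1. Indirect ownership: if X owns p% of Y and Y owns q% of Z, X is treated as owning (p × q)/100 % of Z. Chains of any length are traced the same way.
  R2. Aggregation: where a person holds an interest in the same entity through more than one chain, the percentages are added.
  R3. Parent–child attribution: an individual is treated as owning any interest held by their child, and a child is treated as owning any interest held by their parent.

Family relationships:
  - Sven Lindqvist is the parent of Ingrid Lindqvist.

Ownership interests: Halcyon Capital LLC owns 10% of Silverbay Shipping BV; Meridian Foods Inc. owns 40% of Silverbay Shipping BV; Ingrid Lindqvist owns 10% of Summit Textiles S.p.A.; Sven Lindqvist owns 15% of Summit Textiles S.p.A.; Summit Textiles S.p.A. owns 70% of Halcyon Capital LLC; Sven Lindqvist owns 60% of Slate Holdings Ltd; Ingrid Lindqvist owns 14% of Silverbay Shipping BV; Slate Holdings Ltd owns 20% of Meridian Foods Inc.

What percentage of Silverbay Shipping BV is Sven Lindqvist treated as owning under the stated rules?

By parent–child attribution (R3), Sven Lindqvist is treated as also owning Ingrid Lindqvist's interest in Summit Textiles S.p.A, giving 15% + 10% = 25%.
By parent–child attribution (R3), Sven Lindqvist is treated as owning Ingrid Lindqvist's 14% interest in Silverbay Shipping BV.
Chain via Summit Textiles S.p.A. → Halcyon Capital LLC (R1): 25% × 70% × 10% = 1.75% of Silverbay Shipping BV.
Chain via Slate Holdings Ltd → Meridian Foods Inc. (R1): 60% × 20% × 40% = 4.8% of Silverbay Shipping BV.
Direct interest in Silverbay Shipping BV: 14%.
Aggregating (R2): 1.75% + 4.8% + 14% = 20.55%.

20.55%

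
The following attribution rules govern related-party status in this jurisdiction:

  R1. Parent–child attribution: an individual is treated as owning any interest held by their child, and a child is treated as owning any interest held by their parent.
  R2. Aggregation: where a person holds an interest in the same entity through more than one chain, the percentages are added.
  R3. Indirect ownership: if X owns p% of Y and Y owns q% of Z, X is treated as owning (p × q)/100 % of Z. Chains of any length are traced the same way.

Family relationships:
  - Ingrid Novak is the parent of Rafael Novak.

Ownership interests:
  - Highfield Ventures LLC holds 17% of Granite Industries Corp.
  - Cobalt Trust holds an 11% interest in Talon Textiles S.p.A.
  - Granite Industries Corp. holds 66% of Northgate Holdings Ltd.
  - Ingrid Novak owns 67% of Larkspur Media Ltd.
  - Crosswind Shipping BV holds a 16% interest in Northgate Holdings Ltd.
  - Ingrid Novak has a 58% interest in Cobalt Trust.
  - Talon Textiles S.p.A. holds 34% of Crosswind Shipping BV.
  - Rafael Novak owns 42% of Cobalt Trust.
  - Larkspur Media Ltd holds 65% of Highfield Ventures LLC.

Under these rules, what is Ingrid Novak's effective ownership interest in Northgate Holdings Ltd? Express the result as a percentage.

5.48471%

By parent–child attribution (R1), Ingrid Novak is treated as also owning Rafael Novak's interest in Cobalt Trust, giving 58% + 42% = 100%.
Chain via Cobalt Trust → Talon Textiles S.p.A. → Crosswind Shipping BV (R3): 100% × 11% × 34% × 16% = 0.5984% of Northgate Holdings Ltd.
Chain via Larkspur Media Ltd → Highfield Ventures LLC → Granite Industries Corp. (R3): 67% × 65% × 17% × 66% = 4.88631% of Northgate Holdings Ltd.
Aggregating (R2): 0.5984% + 4.88631% = 5.48471%.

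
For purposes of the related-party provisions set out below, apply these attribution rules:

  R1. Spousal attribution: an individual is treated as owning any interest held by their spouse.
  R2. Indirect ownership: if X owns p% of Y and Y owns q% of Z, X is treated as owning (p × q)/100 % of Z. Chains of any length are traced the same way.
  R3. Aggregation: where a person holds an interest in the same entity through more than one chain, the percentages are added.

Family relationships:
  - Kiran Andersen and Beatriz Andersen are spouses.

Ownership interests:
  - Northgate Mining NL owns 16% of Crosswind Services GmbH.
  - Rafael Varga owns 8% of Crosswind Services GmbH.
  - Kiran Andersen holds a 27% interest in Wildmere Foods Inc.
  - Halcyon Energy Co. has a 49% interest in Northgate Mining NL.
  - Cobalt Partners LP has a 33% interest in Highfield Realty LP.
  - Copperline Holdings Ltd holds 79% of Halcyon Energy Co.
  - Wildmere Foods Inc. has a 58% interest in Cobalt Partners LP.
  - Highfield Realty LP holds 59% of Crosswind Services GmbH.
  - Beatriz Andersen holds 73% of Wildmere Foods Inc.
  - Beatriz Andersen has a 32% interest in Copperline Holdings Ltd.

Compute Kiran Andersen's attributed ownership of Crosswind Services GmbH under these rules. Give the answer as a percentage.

13.274552%

By spousal attribution (R1), Kiran Andersen is treated as also owning Beatriz Andersen's interest in Wildmere Foods Inc, giving 27% + 73% = 100%.
By spousal attribution (R1), Kiran Andersen is treated as owning Beatriz Andersen's 32% interest in Copperline Holdings Ltd.
Chain via Wildmere Foods Inc. → Cobalt Partners LP → Highfield Realty LP (R2): 100% × 58% × 33% × 59% = 11.2926% of Crosswind Services GmbH.
Chain via Copperline Holdings Ltd → Halcyon Energy Co. → Northgate Mining NL (R2): 32% × 79% × 49% × 16% = 1.981952% of Crosswind Services GmbH.
Aggregating (R3): 11.2926% + 1.981952% = 13.274552%.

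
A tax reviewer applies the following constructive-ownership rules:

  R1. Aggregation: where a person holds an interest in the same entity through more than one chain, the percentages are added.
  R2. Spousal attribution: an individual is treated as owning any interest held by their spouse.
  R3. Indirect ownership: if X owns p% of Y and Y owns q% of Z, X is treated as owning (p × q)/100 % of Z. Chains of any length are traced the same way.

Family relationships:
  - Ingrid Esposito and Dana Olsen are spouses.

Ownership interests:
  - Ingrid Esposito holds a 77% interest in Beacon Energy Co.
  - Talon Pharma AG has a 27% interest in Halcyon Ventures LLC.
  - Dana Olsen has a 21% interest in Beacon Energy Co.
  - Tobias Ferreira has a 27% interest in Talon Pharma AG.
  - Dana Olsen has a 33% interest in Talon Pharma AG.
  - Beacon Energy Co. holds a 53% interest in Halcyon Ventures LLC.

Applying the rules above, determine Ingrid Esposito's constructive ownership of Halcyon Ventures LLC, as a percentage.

By spousal attribution (R2), Ingrid Esposito is treated as also owning Dana Olsen's interest in Beacon Energy Co, giving 77% + 21% = 98%.
By spousal attribution (R2), Ingrid Esposito is treated as owning Dana Olsen's 33% interest in Talon Pharma AG.
Chain via Beacon Energy Co. (R3): 98% × 53% = 51.94% of Halcyon Ventures LLC.
Chain via Talon Pharma AG (R3): 33% × 27% = 8.91% of Halcyon Ventures LLC.
Aggregating (R1): 51.94% + 8.91% = 60.85%.

60.85%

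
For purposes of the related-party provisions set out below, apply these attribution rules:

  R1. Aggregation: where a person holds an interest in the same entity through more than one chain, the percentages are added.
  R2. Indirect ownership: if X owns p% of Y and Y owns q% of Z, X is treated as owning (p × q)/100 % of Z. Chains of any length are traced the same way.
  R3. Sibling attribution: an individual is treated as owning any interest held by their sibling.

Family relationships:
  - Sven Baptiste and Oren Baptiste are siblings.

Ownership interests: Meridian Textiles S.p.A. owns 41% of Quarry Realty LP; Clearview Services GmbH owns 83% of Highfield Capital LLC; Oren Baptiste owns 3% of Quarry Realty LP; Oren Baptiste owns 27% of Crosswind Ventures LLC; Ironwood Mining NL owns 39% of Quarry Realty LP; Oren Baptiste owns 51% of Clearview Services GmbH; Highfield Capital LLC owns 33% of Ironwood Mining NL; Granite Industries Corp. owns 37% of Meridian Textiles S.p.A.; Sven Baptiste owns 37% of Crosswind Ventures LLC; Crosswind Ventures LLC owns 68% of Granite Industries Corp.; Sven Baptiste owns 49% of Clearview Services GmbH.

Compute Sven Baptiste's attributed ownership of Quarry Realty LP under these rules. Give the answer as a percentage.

By sibling attribution (R3), Sven Baptiste is treated as also owning Oren Baptiste's interest in Clearview Services GmbH, giving 49% + 51% = 100%.
By sibling attribution (R3), Sven Baptiste is treated as also owning Oren Baptiste's interest in Crosswind Ventures LLC, giving 37% + 27% = 64%.
By sibling attribution (R3), Sven Baptiste is treated as owning Oren Baptiste's 3% interest in Quarry Realty LP.
Chain via Clearview Services GmbH → Highfield Capital LLC → Ironwood Mining NL (R2): 100% × 83% × 33% × 39% = 10.6821% of Quarry Realty LP.
Chain via Crosswind Ventures LLC → Granite Industries Corp. → Meridian Textiles S.p.A. (R2): 64% × 68% × 37% × 41% = 6.601984% of Quarry Realty LP.
Direct interest in Quarry Realty LP: 3%.
Aggregating (R1): 10.6821% + 6.601984% + 3% = 20.284084%.

20.284084%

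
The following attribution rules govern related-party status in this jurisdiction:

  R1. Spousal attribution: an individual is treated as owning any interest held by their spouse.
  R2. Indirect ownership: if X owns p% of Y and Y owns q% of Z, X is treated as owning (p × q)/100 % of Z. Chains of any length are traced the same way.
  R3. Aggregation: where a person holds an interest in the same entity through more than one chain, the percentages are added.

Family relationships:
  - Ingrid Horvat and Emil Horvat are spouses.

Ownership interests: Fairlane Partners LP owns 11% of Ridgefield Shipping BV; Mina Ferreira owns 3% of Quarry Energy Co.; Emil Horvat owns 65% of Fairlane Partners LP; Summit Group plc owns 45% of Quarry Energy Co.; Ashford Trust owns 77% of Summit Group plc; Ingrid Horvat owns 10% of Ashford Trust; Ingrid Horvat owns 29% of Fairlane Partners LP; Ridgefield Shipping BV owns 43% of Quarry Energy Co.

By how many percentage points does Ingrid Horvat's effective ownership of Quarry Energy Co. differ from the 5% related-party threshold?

2.9112

By spousal attribution (R1), Ingrid Horvat is treated as also owning Emil Horvat's interest in Fairlane Partners LP, giving 29% + 65% = 94%.
Chain via Ashford Trust → Summit Group plc (R2): 10% × 77% × 45% = 3.465% of Quarry Energy Co.
Chain via Fairlane Partners LP → Ridgefield Shipping BV (R2): 94% × 11% × 43% = 4.4462% of Quarry Energy Co.
Aggregating (R3): 3.465% + 4.4462% = 7.9112%.
7.9112% exceeds the 5% threshold by 2.9112 percentage points.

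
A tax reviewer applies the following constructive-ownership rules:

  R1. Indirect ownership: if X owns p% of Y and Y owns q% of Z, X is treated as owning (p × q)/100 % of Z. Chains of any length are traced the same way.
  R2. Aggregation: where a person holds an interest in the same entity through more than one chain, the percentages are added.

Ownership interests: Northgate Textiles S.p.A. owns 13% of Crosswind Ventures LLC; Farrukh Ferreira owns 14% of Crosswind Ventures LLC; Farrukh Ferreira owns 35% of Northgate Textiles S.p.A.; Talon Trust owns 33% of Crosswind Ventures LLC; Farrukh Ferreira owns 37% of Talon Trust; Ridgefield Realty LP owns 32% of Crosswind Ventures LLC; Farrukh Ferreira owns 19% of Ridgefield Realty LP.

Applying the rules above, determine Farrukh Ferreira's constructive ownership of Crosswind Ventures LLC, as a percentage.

36.84%

Chain via Talon Trust (R1): 37% × 33% = 12.21% of Crosswind Ventures LLC.
Chain via Northgate Textiles S.p.A. (R1): 35% × 13% = 4.55% of Crosswind Ventures LLC.
Chain via Ridgefield Realty LP (R1): 19% × 32% = 6.08% of Crosswind Ventures LLC.
Direct interest in Crosswind Ventures LLC: 14%.
Aggregating (R2): 12.21% + 4.55% + 6.08% + 14% = 36.84%.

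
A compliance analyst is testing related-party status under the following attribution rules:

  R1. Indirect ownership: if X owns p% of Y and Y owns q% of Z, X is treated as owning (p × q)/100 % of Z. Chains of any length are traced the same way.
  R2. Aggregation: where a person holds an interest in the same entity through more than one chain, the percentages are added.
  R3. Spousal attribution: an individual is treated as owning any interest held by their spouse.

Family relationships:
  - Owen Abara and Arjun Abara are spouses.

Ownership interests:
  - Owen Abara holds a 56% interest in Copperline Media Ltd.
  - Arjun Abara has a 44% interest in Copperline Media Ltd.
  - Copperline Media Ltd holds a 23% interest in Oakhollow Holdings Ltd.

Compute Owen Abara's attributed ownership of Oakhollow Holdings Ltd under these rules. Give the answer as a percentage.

23%

By spousal attribution (R3), Owen Abara is treated as also owning Arjun Abara's interest in Copperline Media Ltd, giving 56% + 44% = 100%.
Chain via Copperline Media Ltd (R1): 100% × 23% = 23% of Oakhollow Holdings Ltd.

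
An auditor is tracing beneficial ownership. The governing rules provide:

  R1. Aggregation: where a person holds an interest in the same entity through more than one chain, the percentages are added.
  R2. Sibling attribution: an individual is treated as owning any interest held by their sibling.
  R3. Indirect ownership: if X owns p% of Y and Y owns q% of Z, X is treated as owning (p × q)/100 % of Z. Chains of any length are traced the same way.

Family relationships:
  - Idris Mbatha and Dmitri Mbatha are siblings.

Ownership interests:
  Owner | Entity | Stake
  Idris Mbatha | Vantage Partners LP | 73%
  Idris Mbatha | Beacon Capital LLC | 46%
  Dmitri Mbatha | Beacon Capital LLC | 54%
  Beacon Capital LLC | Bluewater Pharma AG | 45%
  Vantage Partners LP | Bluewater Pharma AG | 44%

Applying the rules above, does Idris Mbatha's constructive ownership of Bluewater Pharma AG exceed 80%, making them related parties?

No

By sibling attribution (R2), Idris Mbatha is treated as also owning Dmitri Mbatha's interest in Beacon Capital LLC, giving 46% + 54% = 100%.
Chain via Beacon Capital LLC (R3): 100% × 45% = 45% of Bluewater Pharma AG.
Chain via Vantage Partners LP (R3): 73% × 44% = 32.12% of Bluewater Pharma AG.
Aggregating (R1): 45% + 32.12% = 77.12%.
77.12% does not exceed the 80% threshold, so Idris is not a related party to Bluewater Pharma AG.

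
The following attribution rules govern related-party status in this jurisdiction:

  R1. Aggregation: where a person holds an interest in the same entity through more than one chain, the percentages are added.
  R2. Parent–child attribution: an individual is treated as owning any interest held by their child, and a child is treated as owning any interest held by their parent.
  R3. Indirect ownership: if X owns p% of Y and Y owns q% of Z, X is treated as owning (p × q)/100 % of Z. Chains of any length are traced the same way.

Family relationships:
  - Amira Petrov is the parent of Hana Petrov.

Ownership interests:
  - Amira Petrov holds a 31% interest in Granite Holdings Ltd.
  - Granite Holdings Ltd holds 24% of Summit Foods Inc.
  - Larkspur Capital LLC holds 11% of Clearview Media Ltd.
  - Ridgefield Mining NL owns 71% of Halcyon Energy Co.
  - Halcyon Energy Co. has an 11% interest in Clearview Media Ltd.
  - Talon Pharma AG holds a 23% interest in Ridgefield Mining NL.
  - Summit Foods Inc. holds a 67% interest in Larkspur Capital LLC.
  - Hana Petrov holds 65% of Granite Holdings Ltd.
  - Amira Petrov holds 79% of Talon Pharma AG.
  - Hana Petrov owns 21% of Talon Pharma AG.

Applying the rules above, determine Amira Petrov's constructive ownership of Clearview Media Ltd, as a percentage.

By parent–child attribution (R2), Amira Petrov is treated as also owning Hana Petrov's interest in Talon Pharma AG, giving 79% + 21% = 100%.
By parent–child attribution (R2), Amira Petrov is treated as also owning Hana Petrov's interest in Granite Holdings Ltd, giving 31% + 65% = 96%.
Chain via Talon Pharma AG → Ridgefield Mining NL → Halcyon Energy Co. (R3): 100% × 23% × 71% × 11% = 1.7963% of Clearview Media Ltd.
Chain via Granite Holdings Ltd → Summit Foods Inc. → Larkspur Capital LLC (R3): 96% × 24% × 67% × 11% = 1.698048% of Clearview Media Ltd.
Aggregating (R1): 1.7963% + 1.698048% = 3.494348%.

3.494348%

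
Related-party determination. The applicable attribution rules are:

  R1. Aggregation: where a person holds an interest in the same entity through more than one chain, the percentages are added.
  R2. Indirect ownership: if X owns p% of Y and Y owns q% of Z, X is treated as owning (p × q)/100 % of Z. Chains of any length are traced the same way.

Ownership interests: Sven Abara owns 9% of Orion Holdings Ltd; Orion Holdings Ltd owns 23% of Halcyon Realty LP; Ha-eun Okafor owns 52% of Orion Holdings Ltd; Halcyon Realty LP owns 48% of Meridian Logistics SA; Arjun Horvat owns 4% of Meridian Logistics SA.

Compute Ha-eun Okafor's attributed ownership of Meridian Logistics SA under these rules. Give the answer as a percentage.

5.7408%

Chain via Orion Holdings Ltd → Halcyon Realty LP (R2): 52% × 23% × 48% = 5.7408% of Meridian Logistics SA.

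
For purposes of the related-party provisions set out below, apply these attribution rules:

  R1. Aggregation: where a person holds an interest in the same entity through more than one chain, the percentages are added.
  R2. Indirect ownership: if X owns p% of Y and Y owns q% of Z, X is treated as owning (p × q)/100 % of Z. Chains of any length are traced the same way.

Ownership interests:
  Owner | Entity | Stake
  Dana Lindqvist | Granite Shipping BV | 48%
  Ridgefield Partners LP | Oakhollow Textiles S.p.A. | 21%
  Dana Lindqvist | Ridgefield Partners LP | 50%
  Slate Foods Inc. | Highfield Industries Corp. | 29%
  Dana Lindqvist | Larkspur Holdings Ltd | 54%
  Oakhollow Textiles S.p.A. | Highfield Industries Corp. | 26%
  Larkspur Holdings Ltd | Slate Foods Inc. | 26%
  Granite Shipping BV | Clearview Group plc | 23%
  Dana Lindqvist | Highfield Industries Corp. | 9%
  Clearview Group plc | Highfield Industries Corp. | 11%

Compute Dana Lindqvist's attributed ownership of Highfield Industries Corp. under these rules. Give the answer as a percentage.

17.016%

Chain via Larkspur Holdings Ltd → Slate Foods Inc. (R2): 54% × 26% × 29% = 4.0716% of Highfield Industries Corp.
Chain via Ridgefield Partners LP → Oakhollow Textiles S.p.A. (R2): 50% × 21% × 26% = 2.73% of Highfield Industries Corp.
Chain via Granite Shipping BV → Clearview Group plc (R2): 48% × 23% × 11% = 1.2144% of Highfield Industries Corp.
Direct interest in Highfield Industries Corp: 9%.
Aggregating (R1): 4.0716% + 2.73% + 1.2144% + 9% = 17.016%.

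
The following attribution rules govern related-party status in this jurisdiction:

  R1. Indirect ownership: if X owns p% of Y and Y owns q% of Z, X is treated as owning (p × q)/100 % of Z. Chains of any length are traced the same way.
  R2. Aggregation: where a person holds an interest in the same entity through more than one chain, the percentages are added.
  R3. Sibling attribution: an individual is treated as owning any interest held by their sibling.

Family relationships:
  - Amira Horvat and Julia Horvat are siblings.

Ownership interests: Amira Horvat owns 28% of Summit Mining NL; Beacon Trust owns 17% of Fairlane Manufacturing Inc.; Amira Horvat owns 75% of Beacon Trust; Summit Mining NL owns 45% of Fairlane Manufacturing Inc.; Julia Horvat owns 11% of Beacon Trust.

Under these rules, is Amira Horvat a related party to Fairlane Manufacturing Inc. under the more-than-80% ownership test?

By sibling attribution (R3), Amira Horvat is treated as also owning Julia Horvat's interest in Beacon Trust, giving 75% + 11% = 86%.
Chain via Beacon Trust (R1): 86% × 17% = 14.62% of Fairlane Manufacturing Inc.
Chain via Summit Mining NL (R1): 28% × 45% = 12.6% of Fairlane Manufacturing Inc.
Aggregating (R2): 14.62% + 12.6% = 27.22%.
27.22% does not exceed the 80% threshold, so Amira is not a related party to Fairlane Manufacturing Inc.

No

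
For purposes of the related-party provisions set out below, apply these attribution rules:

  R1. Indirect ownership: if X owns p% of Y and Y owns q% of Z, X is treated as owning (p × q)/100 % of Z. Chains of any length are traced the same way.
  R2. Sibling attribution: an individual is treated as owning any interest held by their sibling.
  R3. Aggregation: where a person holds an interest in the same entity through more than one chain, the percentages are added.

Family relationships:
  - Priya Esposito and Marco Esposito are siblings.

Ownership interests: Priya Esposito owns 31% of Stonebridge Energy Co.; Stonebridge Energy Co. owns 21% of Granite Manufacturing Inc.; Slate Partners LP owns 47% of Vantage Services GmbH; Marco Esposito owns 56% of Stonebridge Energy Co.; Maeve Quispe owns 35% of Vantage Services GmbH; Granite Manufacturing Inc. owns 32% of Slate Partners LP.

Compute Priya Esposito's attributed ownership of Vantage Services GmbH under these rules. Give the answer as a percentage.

2.747808%

By sibling attribution (R2), Priya Esposito is treated as also owning Marco Esposito's interest in Stonebridge Energy Co, giving 31% + 56% = 87%.
Chain via Stonebridge Energy Co. → Granite Manufacturing Inc. → Slate Partners LP (R1): 87% × 21% × 32% × 47% = 2.747808% of Vantage Services GmbH.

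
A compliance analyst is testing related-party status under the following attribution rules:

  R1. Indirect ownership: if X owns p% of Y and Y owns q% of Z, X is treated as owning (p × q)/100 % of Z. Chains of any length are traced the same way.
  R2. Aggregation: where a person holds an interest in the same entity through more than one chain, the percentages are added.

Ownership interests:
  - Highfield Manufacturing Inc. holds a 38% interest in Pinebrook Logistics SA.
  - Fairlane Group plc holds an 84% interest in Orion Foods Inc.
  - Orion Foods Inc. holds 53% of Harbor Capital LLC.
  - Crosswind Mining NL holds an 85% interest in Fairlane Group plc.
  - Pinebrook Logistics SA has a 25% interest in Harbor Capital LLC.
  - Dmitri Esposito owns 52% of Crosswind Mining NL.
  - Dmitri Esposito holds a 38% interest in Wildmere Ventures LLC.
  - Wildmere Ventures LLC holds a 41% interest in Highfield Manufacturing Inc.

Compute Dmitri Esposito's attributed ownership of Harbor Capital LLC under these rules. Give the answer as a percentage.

21.15794%

Chain via Crosswind Mining NL → Fairlane Group plc → Orion Foods Inc. (R1): 52% × 85% × 84% × 53% = 19.67784% of Harbor Capital LLC.
Chain via Wildmere Ventures LLC → Highfield Manufacturing Inc. → Pinebrook Logistics SA (R1): 38% × 41% × 38% × 25% = 1.4801% of Harbor Capital LLC.
Aggregating (R2): 19.67784% + 1.4801% = 21.15794%.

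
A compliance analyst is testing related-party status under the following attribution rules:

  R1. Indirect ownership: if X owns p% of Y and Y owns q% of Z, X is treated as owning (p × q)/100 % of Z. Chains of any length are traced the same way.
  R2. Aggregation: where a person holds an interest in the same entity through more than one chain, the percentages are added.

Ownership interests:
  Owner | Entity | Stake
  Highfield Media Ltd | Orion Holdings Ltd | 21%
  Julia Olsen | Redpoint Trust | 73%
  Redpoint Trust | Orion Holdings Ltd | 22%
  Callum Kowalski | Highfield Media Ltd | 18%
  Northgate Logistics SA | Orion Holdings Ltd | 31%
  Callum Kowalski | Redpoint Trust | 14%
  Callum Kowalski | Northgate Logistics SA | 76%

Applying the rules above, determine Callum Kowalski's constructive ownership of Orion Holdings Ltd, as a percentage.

Chain via Highfield Media Ltd (R1): 18% × 21% = 3.78% of Orion Holdings Ltd.
Chain via Redpoint Trust (R1): 14% × 22% = 3.08% of Orion Holdings Ltd.
Chain via Northgate Logistics SA (R1): 76% × 31% = 23.56% of Orion Holdings Ltd.
Aggregating (R2): 3.78% + 3.08% + 23.56% = 30.42%.

30.42%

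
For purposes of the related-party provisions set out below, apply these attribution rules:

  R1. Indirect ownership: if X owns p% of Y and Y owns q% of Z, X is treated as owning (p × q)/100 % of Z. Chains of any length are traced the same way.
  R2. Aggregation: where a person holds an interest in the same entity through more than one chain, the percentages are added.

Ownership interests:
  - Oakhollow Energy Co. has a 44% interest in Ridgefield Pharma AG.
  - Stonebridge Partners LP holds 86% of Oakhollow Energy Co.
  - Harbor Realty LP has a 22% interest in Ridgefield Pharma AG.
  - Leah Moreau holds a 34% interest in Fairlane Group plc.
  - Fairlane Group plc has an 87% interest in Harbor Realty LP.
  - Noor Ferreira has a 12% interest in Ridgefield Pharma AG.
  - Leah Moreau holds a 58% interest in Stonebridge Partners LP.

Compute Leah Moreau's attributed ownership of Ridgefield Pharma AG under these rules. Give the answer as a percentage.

28.4548%

Chain via Fairlane Group plc → Harbor Realty LP (R1): 34% × 87% × 22% = 6.5076% of Ridgefield Pharma AG.
Chain via Stonebridge Partners LP → Oakhollow Energy Co. (R1): 58% × 86% × 44% = 21.9472% of Ridgefield Pharma AG.
Aggregating (R2): 6.5076% + 21.9472% = 28.4548%.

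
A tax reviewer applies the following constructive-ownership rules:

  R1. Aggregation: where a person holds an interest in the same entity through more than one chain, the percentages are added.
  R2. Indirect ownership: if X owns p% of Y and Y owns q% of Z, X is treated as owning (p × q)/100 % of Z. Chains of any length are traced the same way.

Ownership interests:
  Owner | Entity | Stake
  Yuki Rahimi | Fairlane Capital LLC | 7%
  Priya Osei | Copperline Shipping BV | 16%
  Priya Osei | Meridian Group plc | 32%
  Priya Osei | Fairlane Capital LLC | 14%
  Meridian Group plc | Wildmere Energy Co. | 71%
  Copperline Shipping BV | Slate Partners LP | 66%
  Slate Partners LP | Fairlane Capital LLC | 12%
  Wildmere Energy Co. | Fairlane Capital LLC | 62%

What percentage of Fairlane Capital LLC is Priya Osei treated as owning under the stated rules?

Chain via Meridian Group plc → Wildmere Energy Co. (R2): 32% × 71% × 62% = 14.0864% of Fairlane Capital LLC.
Chain via Copperline Shipping BV → Slate Partners LP (R2): 16% × 66% × 12% = 1.2672% of Fairlane Capital LLC.
Direct interest in Fairlane Capital LLC: 14%.
Aggregating (R1): 14.0864% + 1.2672% + 14% = 29.3536%.

29.3536%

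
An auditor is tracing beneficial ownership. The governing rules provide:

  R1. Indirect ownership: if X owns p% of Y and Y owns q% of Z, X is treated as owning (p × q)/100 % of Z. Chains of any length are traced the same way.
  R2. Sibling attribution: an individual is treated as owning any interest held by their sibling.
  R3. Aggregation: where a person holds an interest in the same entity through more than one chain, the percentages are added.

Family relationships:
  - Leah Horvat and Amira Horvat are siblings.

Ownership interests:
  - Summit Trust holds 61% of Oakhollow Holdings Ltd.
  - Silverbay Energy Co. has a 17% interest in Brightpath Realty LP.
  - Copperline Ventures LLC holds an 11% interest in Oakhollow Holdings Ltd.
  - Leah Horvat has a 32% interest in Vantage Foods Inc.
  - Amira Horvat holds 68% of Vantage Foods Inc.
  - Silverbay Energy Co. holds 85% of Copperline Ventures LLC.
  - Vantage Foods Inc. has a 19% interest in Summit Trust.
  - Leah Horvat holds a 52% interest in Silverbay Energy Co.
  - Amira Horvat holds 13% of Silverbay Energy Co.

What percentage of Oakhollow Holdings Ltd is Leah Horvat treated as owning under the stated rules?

17.6675%

By sibling attribution (R2), Leah Horvat is treated as also owning Amira Horvat's interest in Silverbay Energy Co, giving 52% + 13% = 65%.
By sibling attribution (R2), Leah Horvat is treated as also owning Amira Horvat's interest in Vantage Foods Inc, giving 32% + 68% = 100%.
Chain via Silverbay Energy Co. → Copperline Ventures LLC (R1): 65% × 85% × 11% = 6.0775% of Oakhollow Holdings Ltd.
Chain via Vantage Foods Inc. → Summit Trust (R1): 100% × 19% × 61% = 11.59% of Oakhollow Holdings Ltd.
Aggregating (R3): 6.0775% + 11.59% = 17.6675%.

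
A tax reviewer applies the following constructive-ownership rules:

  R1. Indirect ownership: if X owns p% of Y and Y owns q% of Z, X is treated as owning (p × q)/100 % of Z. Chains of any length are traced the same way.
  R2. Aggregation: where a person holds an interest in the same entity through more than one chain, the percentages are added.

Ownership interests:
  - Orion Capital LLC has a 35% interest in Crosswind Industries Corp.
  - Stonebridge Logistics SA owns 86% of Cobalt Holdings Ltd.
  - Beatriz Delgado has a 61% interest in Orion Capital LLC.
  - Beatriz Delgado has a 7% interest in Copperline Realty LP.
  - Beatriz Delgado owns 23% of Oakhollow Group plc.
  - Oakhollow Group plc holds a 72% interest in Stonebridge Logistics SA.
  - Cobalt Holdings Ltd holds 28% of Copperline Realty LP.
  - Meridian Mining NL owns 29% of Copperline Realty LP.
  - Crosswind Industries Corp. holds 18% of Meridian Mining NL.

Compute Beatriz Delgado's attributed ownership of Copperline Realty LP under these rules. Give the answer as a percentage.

Chain via Orion Capital LLC → Crosswind Industries Corp. → Meridian Mining NL (R1): 61% × 35% × 18% × 29% = 1.11447% of Copperline Realty LP.
Chain via Oakhollow Group plc → Stonebridge Logistics SA → Cobalt Holdings Ltd (R1): 23% × 72% × 86% × 28% = 3.987648% of Copperline Realty LP.
Direct interest in Copperline Realty LP: 7%.
Aggregating (R2): 1.11447% + 3.987648% + 7% = 12.102118%.

12.102118%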